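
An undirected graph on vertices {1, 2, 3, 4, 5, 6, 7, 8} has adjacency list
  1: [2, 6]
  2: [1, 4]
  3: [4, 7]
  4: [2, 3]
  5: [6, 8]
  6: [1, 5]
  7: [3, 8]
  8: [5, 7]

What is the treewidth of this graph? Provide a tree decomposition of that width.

Every bag has size at most 3, so the width is 3 − 1 = 2 and tw(G) ≤ 2. The edges 1–6–5–8–7–3–4–2–1 form a cycle, so G is not a tree and its treewidth is at least 2. Hence tw(G) = 2 exactly.

Treewidth 2.
One such decomposition:
Bags: B1 = {1, 5, 6}  B2 = {1, 5, 8}  B3 = {1, 7, 8}  B4 = {1, 3, 7}  B5 = {1, 3, 4}  B6 = {1, 2, 4}
Tree: B1–B2, B2–B3, B3–B4, B4–B5, B5–B6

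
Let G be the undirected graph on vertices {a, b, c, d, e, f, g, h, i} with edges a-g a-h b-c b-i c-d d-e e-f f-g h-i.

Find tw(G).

A width-2 tree decomposition is:
Bags: B1 = {a, g, h}  B2 = {f, g, h}  B3 = {e, f, h}  B4 = {d, e, h}  B5 = {c, d, h}  B6 = {b, c, h}  B7 = {b, h, i}
Tree: B1–B2, B2–B3, B3–B4, B4–B5, B5–B6, B6–B7
Every bag has size at most 3, so the width is 3 − 1 = 2 and tw(G) ≤ 2. Since h–a–g–f–e–d–c–b–i–h is a cycle in G, G is not acyclic. Forests are exactly the graphs of treewidth ≤ 1, so tw(G) ≥ 2. Hence tw(G) = 2 exactly.

2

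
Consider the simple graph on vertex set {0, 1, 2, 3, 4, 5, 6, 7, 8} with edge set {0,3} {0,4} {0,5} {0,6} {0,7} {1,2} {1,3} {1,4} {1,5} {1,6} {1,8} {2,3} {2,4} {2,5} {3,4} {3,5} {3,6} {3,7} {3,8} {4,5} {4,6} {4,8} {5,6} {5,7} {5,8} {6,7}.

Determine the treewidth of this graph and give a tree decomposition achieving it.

Treewidth 4.
One such decomposition:
Bags: B1 = {1, 3, 4, 5, 8}  B2 = {1, 3, 4, 5, 6}  B3 = {0, 3, 4, 5, 6}  B4 = {1, 2, 3, 4, 5}  B5 = {0, 3, 5, 6, 7}
Tree: B1–B2, B2–B3, B1–B4, B3–B5

Every bag has size at most 5, so the width is 5 − 1 = 4 and tw(G) ≤ 4. On the other hand G contains the 5-clique {0, 3, 4, 5, 6}. A clique must lie in a single bag of any decomposition, so no decomposition can have width below 4. Combining the bounds, tw(G) = 4.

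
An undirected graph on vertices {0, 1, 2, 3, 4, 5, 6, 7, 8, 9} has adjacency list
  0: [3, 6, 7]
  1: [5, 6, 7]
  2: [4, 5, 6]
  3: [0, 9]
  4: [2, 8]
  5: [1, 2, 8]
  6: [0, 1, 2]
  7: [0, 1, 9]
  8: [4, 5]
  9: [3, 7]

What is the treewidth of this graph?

2

A width-2 tree decomposition is:
Bags: B1 = {4, 5, 8}  B2 = {2, 4, 5}  B3 = {1, 2, 5}  B4 = {1, 2, 6}  B5 = {1, 6, 7}  B6 = {0, 6, 7}  B7 = {0, 7, 9}  B8 = {0, 3, 9}
Tree: B1–B2, B2–B3, B3–B4, B4–B5, B5–B6, B6–B7, B7–B8
Every bag has size at most 3, so the width is 3 − 1 = 2 and tw(G) ≤ 2. Since 8–4–2–5–8 is a cycle in G, G is not acyclic. Forests are exactly the graphs of treewidth ≤ 1, so tw(G) ≥ 2. Combining the bounds, tw(G) = 2.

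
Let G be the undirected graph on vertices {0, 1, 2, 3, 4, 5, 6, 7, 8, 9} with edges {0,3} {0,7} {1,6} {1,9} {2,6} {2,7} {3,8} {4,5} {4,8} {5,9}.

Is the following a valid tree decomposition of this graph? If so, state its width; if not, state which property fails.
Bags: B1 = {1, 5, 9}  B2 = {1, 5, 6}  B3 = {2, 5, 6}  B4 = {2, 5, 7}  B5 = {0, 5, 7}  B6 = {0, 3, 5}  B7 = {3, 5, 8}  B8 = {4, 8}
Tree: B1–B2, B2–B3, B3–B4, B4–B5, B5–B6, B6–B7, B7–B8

A tree decomposition must satisfy three properties: every vertex lies in some bag; for every edge, both endpoints lie together in some bag; and for every vertex, the bags containing it form a connected subtree. Here edge (5,4) lies in no bag, so the decomposition is invalid.

No — edge (5,4) lies in no bag.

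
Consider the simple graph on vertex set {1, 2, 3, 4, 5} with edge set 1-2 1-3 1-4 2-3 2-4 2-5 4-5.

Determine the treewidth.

A width-2 tree decomposition is:
Bags: B1 = {1, 2, 4}  B2 = {2, 4, 5}  B3 = {1, 2, 3}
Tree: B1–B2, B1–B3
Every bag has size at most 3, so the width is 3 − 1 = 2 and tw(G) ≤ 2. Conversely, {1, 2, 3} is a clique of size 3, and the vertices of any clique must share a bag in every tree decomposition; so some bag has ≥ 3 vertices and tw(G) ≥ 2. Therefore the treewidth is 2.

2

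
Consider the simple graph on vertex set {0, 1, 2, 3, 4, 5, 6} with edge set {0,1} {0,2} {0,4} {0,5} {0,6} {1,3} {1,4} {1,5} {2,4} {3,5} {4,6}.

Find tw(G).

2

A width-2 tree decomposition is:
Bags: B1 = {0, 1, 4}  B2 = {0, 4, 6}  B3 = {0, 2, 4}  B4 = {0, 1, 5}  B5 = {1, 3, 5}
Tree: B1–B2, B1–B3, B1–B4, B4–B5
Every bag has size at most 3, so the width is 3 − 1 = 2 and tw(G) ≤ 2. For the lower bound, the 3 vertices {0, 1, 4} are pairwise adjacent, and any tree decomposition puts a clique entirely inside one bag — forcing width ≥ 2. The upper and lower bounds meet at 2, so that is the treewidth.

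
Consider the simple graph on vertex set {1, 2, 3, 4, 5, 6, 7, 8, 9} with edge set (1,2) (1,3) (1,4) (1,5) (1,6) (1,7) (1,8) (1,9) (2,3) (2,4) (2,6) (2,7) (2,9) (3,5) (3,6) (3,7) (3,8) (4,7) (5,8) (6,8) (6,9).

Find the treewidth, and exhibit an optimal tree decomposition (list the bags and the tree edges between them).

Treewidth 3.
One optimal decomposition is:
Bags: B1 = {1, 2, 3, 6}  B2 = {1, 2, 3, 7}  B3 = {1, 2, 6, 9}  B4 = {1, 2, 4, 7}  B5 = {1, 3, 6, 8}  B6 = {1, 3, 5, 8}
Tree: B1–B2, B1–B3, B2–B4, B1–B5, B5–B6

The largest bag has 4 vertices, giving width 3; this decomposition certifies tw(G) ≤ 3. For the lower bound, the 4 vertices {1, 3, 5, 8} are pairwise adjacent, and any tree decomposition puts a clique entirely inside one bag — forcing width ≥ 3. Hence tw(G) = 3 exactly.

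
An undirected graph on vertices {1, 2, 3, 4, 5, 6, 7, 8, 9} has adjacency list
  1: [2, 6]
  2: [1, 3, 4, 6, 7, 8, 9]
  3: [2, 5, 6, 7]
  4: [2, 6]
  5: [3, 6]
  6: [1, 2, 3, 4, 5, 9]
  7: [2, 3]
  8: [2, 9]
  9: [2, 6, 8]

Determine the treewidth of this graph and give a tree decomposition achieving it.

Treewidth 2.
One such decomposition:
Bags: B1 = {2, 3, 6}  B2 = {2, 3, 7}  B3 = {3, 5, 6}  B4 = {2, 6, 9}  B5 = {2, 8, 9}  B6 = {2, 4, 6}  B7 = {1, 2, 6}
Tree: B1–B2, B1–B3, B1–B4, B4–B5, B4–B6, B6–B7

The largest bag has 3 vertices, giving width 2; this decomposition certifies tw(G) ≤ 2. On the other hand G contains the 3-clique {2, 8, 9}. A clique must lie in a single bag of any decomposition, so no decomposition can have width below 2. The upper and lower bounds meet at 2, so that is the treewidth.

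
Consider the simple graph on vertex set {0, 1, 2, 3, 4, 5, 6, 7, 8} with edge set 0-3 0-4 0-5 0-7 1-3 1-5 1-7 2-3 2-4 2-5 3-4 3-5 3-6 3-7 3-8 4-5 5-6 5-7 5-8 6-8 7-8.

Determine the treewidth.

3

A width-3 tree decomposition is:
Bags: B1 = {0, 3, 5, 7}  B2 = {3, 5, 7, 8}  B3 = {0, 3, 4, 5}  B4 = {2, 3, 4, 5}  B5 = {1, 3, 5, 7}  B6 = {3, 5, 6, 8}
Tree: B1–B2, B1–B3, B3–B4, B1–B5, B2–B6
Each bag holds 4 vertices, so the decomposition has width 3, which upper-bounds the treewidth. Conversely, {2, 3, 4, 5} is a clique of size 4, and the vertices of any clique must share a bag in every tree decomposition; so some bag has ≥ 4 vertices and tw(G) ≥ 3. The upper and lower bounds meet at 3, so that is the treewidth.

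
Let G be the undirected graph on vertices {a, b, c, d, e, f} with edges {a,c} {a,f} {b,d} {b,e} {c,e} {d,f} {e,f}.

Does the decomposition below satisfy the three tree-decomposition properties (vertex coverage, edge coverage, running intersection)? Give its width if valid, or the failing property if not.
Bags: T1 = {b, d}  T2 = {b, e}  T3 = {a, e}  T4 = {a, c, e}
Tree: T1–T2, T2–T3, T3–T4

A tree decomposition must satisfy three properties: every vertex lies in some bag; for every edge, both endpoints lie together in some bag; and for every vertex, the bags containing it form a connected subtree. Here vertex f appears in no bag, so the decomposition is invalid.

No — vertex f appears in no bag.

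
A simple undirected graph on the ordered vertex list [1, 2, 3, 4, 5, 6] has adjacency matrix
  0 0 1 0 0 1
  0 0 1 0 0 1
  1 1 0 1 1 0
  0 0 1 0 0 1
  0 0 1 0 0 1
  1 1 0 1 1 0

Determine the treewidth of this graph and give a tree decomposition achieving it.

Each bag holds 3 vertices, so the decomposition has width 2, which upper-bounds the treewidth. The edges 3–1–6–5–3 form a cycle, so G is not a tree and its treewidth is at least 2. Combining the bounds, tw(G) = 2.

Treewidth 2.
One such decomposition:
Bags: B1 = {1, 3, 6}  B2 = {3, 5, 6}  B3 = {2, 3, 6}  B4 = {3, 4, 6}
Tree: B1–B2, B2–B3, B3–B4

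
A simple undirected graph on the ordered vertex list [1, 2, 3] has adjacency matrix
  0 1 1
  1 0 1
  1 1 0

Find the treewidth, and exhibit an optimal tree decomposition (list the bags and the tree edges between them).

Treewidth 2.
One optimal decomposition is:
Bags: B1 = {1, 2, 3}
Tree: (single bag)

A single bag containing all 3 vertices is trivially a valid decomposition of width 2. Conversely, {1, 2, 3} is a clique of size 3, and the vertices of any clique must share a bag in every tree decomposition; so some bag has ≥ 3 vertices and tw(G) ≥ 2. Hence tw(G) = 2 exactly.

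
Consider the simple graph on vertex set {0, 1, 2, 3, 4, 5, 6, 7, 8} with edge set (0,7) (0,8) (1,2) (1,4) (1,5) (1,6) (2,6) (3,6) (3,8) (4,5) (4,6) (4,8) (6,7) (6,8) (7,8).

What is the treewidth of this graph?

A width-2 tree decomposition is:
Bags: B1 = {4, 6, 8}  B2 = {1, 4, 6}  B3 = {1, 4, 5}  B4 = {6, 7, 8}  B5 = {1, 2, 6}  B6 = {0, 7, 8}  B7 = {3, 6, 8}
Tree: B1–B2, B2–B3, B1–B4, B2–B5, B4–B6, B1–B7
Every bag has size at most 3, so the width is 3 − 1 = 2 and tw(G) ≤ 2. On the other hand G contains the 3-clique {0, 7, 8}. A clique must lie in a single bag of any decomposition, so no decomposition can have width below 2. Combining the bounds, tw(G) = 2.

2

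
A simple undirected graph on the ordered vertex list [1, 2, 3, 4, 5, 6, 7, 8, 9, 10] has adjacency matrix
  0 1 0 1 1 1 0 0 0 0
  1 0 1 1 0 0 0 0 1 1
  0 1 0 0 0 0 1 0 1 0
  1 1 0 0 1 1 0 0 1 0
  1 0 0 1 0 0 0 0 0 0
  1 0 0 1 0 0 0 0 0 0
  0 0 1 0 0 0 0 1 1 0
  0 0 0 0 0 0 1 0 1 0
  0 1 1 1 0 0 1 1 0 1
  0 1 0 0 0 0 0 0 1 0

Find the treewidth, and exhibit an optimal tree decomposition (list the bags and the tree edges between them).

Treewidth 2.
One optimal decomposition is:
Bags: B1 = {7, 8, 9}  B2 = {3, 7, 9}  B3 = {2, 3, 9}  B4 = {2, 4, 9}  B5 = {1, 2, 4}  B6 = {1, 4, 5}  B7 = {1, 4, 6}  B8 = {2, 9, 10}
Tree: B1–B2, B2–B3, B3–B4, B4–B5, B5–B6, B5–B7, B3–B8

The largest bag has 3 vertices, giving width 2; this decomposition certifies tw(G) ≤ 2. On the other hand G contains the 3-clique {1, 2, 4}. A clique must lie in a single bag of any decomposition, so no decomposition can have width below 2. Therefore the treewidth is 2.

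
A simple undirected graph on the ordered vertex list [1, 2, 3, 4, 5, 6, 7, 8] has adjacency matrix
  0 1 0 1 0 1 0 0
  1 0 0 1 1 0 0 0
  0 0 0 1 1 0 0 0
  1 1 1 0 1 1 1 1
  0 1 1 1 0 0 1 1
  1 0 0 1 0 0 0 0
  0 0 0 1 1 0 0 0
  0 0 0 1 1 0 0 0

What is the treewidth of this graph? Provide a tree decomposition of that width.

Treewidth 2.
Bags: B1 = {1, 2, 4}  B2 = {2, 4, 5}  B3 = {3, 4, 5}  B4 = {1, 4, 6}  B5 = {4, 5, 8}  B6 = {4, 5, 7}
Tree: B1–B2, B2–B3, B1–B4, B2–B5, B3–B6

Each bag holds 3 vertices, so the decomposition has width 2, which upper-bounds the treewidth. On the other hand G contains the 3-clique {1, 2, 4}. A clique must lie in a single bag of any decomposition, so no decomposition can have width below 2. Combining the bounds, tw(G) = 2.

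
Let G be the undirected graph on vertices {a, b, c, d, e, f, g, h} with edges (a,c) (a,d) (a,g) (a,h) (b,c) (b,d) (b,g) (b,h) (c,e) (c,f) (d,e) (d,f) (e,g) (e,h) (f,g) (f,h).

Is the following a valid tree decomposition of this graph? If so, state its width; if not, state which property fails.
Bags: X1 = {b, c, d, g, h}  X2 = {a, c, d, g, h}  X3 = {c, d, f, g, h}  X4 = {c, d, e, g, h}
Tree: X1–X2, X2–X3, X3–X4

Vertex coverage: the bags together contain {a, b, c, d, e, f, g, h}, the full vertex set. Edge coverage: each edge of G has both endpoints in at least one bag. Running intersection: for every vertex, the bags containing it form a connected subtree. All three properties hold, so this is a valid tree decomposition of width max|bag| − 1 = 4, and hence tw(G) ≤ 4.

Yes; width 4.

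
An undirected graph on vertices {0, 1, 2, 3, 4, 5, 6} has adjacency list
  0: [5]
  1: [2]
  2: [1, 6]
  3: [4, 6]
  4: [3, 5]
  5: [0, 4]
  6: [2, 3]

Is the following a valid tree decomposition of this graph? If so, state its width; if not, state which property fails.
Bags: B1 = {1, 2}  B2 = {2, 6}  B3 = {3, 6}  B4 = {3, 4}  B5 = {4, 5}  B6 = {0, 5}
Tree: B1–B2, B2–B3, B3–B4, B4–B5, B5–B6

Yes; width 1.

Every vertex of G appears in some bag (union = {0, 1, 2, 3, 4, 5, 6}); every edge is covered by a bag; and for each vertex v the set of bags containing v is connected in the bag tree. The decomposition is therefore valid. The largest bag has 2 vertices, so the width is 1.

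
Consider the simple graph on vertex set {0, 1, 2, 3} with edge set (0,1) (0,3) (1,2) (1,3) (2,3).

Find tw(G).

A width-2 tree decomposition is:
Bags: B1 = {0, 1, 3}  B2 = {1, 2, 3}
Tree: B1–B2
Each bag holds 3 vertices, so the decomposition has width 2, which upper-bounds the treewidth. Conversely, {0, 1, 3} is a clique of size 3, and the vertices of any clique must share a bag in every tree decomposition; so some bag has ≥ 3 vertices and tw(G) ≥ 2. Combining the bounds, tw(G) = 2.

2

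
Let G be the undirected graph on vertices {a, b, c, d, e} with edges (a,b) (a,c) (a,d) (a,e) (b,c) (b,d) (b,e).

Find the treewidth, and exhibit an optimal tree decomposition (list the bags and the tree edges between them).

The largest bag has 3 vertices, giving width 2; this decomposition certifies tw(G) ≤ 2. On the other hand G contains the 3-clique {a, b, d}. A clique must lie in a single bag of any decomposition, so no decomposition can have width below 2. Hence tw(G) = 2 exactly.

Treewidth 2.
One optimal decomposition is:
Bags: B1 = {a, b, c}  B2 = {a, b, d}  B3 = {a, b, e}
Tree: B1–B2, B2–B3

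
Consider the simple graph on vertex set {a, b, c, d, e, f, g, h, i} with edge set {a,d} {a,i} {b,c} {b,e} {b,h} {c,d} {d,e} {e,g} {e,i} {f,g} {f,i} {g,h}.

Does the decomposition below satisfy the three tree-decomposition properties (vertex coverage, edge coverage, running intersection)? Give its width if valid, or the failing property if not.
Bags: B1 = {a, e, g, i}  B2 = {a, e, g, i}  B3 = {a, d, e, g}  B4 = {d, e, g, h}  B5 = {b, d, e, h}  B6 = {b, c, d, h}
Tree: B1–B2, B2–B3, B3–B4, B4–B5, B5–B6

No — vertex f appears in no bag.

A tree decomposition must satisfy three properties: every vertex lies in some bag; for every edge, both endpoints lie together in some bag; and for every vertex, the bags containing it form a connected subtree. Here vertex f appears in no bag, so the decomposition is invalid.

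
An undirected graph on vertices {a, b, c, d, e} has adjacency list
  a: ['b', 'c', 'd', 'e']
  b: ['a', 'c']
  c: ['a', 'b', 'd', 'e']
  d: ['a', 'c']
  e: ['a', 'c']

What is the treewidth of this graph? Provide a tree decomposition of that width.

Every bag has size at most 3, so the width is 3 − 1 = 2 and tw(G) ≤ 2. Conversely, {a, c, d} is a clique of size 3, and the vertices of any clique must share a bag in every tree decomposition; so some bag has ≥ 3 vertices and tw(G) ≥ 2. Hence tw(G) = 2 exactly.

Treewidth 2.
One optimal decomposition is:
Bags: B1 = {a, b, c}  B2 = {a, c, e}  B3 = {a, c, d}
Tree: B1–B2, B1–B3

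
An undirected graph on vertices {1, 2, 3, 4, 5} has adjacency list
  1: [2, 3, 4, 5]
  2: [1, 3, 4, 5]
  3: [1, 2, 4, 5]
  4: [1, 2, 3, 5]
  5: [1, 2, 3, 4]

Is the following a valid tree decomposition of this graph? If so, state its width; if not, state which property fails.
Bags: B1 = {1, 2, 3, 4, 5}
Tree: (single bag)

Every vertex of G appears in some bag (union = {1, 2, 3, 4, 5}); every edge is covered by a bag; and for each vertex v the set of bags containing v is connected in the bag tree. The decomposition is therefore valid. The largest bag has 5 vertices, so the width is 4.

Yes; width 4.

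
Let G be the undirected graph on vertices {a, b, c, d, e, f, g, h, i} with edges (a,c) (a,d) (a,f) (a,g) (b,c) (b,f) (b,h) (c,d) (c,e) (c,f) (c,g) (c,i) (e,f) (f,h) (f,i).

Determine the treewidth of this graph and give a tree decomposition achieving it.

Treewidth 2.
One optimal decomposition is:
Bags: B1 = {a, c, g}  B2 = {a, c, f}  B3 = {b, c, f}  B4 = {b, f, h}  B5 = {a, c, d}  B6 = {c, e, f}  B7 = {c, f, i}
Tree: B1–B2, B2–B3, B3–B4, B1–B5, B3–B6, B3–B7

Each bag holds 3 vertices, so the decomposition has width 2, which upper-bounds the treewidth. Conversely, {b, f, h} is a clique of size 3, and the vertices of any clique must share a bag in every tree decomposition; so some bag has ≥ 3 vertices and tw(G) ≥ 2. The upper and lower bounds meet at 2, so that is the treewidth.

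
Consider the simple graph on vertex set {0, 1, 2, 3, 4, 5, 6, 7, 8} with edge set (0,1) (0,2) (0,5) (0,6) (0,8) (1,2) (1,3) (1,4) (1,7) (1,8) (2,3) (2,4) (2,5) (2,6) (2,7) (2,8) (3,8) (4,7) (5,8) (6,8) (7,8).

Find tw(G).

3

A width-3 tree decomposition is:
Bags: B1 = {0, 1, 2, 8}  B2 = {1, 2, 7, 8}  B3 = {1, 2, 4, 7}  B4 = {1, 2, 3, 8}  B5 = {0, 2, 5, 8}  B6 = {0, 2, 6, 8}
Tree: B1–B2, B2–B3, B2–B4, B1–B5, B1–B6
Each bag holds 4 vertices, so the decomposition has width 3, which upper-bounds the treewidth. For the lower bound, the 4 vertices {0, 1, 2, 8} are pairwise adjacent, and any tree decomposition puts a clique entirely inside one bag — forcing width ≥ 3. Therefore the treewidth is 3.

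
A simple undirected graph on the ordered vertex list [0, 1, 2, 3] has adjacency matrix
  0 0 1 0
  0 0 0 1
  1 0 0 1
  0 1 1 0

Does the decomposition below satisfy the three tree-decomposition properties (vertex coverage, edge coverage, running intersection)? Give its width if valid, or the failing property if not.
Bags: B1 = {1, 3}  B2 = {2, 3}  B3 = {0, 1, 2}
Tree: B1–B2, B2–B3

No — bags containing vertex 1 are not connected in the tree.

A tree decomposition must satisfy three properties: every vertex lies in some bag; for every edge, both endpoints lie together in some bag; and for every vertex, the bags containing it form a connected subtree. Here bags containing vertex 1 are not connected in the tree, so the decomposition is invalid.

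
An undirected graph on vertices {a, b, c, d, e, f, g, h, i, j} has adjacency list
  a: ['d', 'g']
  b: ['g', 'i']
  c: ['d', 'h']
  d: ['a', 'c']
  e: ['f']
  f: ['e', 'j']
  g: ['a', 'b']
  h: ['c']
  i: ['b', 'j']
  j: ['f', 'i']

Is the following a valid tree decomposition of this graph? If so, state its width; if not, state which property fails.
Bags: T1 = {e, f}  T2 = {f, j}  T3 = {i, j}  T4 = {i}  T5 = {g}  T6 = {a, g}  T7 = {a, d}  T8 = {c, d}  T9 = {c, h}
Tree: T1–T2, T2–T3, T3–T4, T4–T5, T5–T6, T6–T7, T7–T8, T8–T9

A tree decomposition must satisfy three properties: every vertex lies in some bag; for every edge, both endpoints lie together in some bag; and for every vertex, the bags containing it form a connected subtree. Here vertex b appears in no bag, so the decomposition is invalid.

No — vertex b appears in no bag.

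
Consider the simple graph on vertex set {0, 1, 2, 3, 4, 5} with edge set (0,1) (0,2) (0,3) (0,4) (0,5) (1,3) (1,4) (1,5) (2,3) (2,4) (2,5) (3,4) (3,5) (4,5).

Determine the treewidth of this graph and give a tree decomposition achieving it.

The largest bag has 5 vertices, giving width 4; this decomposition certifies tw(G) ≤ 4. Conversely, {0, 1, 3, 4, 5} is a clique of size 5, and the vertices of any clique must share a bag in every tree decomposition; so some bag has ≥ 5 vertices and tw(G) ≥ 4. Hence tw(G) = 4 exactly.

Treewidth 4.
One optimal decomposition is:
Bags: B1 = {0, 1, 3, 4, 5}  B2 = {0, 2, 3, 4, 5}
Tree: B1–B2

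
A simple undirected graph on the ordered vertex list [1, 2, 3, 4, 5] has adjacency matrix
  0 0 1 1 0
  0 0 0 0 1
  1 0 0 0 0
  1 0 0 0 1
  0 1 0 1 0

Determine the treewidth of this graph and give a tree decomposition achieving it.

Each bag holds 2 vertices, so the decomposition has width 1, which upper-bounds the treewidth. Since G has at least one edge (e.g. 3–1), it is not an edgeless graph, so tw(G) ≥ 1. The upper and lower bounds meet at 1, so that is the treewidth.

Treewidth 1.
One optimal decomposition is:
Bags: B1 = {1, 3}  B2 = {1, 4}  B3 = {4, 5}  B4 = {2, 5}
Tree: B1–B2, B2–B3, B3–B4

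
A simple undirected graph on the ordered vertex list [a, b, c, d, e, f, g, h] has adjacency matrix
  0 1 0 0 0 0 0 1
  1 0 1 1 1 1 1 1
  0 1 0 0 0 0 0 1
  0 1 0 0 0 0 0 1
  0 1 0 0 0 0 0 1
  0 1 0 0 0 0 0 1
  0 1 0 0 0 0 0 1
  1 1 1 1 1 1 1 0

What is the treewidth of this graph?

A width-2 tree decomposition is:
Bags: B1 = {b, c, h}  B2 = {a, b, h}  B3 = {b, d, h}  B4 = {b, g, h}  B5 = {b, f, h}  B6 = {b, e, h}
Tree: B1–B2, B2–B3, B3–B4, B3–B5, B1–B6
The largest bag has 3 vertices, giving width 2; this decomposition certifies tw(G) ≤ 2. For the lower bound, the 3 vertices {b, d, h} are pairwise adjacent, and any tree decomposition puts a clique entirely inside one bag — forcing width ≥ 2. Therefore the treewidth is 2.

2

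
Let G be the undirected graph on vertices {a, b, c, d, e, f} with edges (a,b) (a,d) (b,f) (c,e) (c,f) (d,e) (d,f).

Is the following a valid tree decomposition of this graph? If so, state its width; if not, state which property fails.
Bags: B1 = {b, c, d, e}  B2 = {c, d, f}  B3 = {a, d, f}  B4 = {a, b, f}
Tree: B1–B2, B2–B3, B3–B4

No — bags containing vertex b are not connected in the tree.

A tree decomposition must satisfy three properties: every vertex lies in some bag; for every edge, both endpoints lie together in some bag; and for every vertex, the bags containing it form a connected subtree. Here bags containing vertex b are not connected in the tree, so the decomposition is invalid.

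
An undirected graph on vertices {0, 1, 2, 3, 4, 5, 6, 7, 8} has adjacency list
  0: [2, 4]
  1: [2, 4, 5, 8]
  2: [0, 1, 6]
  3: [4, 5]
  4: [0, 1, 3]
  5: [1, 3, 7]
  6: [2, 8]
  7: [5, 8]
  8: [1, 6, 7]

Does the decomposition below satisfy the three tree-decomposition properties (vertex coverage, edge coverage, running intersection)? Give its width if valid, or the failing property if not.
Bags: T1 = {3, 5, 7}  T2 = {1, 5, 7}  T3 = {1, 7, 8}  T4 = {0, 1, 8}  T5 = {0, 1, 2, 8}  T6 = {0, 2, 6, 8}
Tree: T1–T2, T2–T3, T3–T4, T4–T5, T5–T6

A tree decomposition must satisfy three properties: every vertex lies in some bag; for every edge, both endpoints lie together in some bag; and for every vertex, the bags containing it form a connected subtree. Here vertex 4 appears in no bag, so the decomposition is invalid.

No — vertex 4 appears in no bag.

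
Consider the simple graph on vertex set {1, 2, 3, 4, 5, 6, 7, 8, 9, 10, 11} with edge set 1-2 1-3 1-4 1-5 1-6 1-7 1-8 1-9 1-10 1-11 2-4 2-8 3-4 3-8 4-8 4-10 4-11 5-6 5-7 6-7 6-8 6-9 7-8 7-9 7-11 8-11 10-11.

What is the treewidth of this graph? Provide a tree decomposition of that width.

Each bag holds 4 vertices, so the decomposition has width 3, which upper-bounds the treewidth. For the lower bound, the 4 vertices {1, 3, 4, 8} are pairwise adjacent, and any tree decomposition puts a clique entirely inside one bag — forcing width ≥ 3. The upper and lower bounds meet at 3, so that is the treewidth.

Treewidth 3.
One such decomposition:
Bags: B1 = {1, 4, 8, 11}  B2 = {1, 7, 8, 11}  B3 = {1, 6, 7, 8}  B4 = {1, 3, 4, 8}  B5 = {1, 4, 10, 11}  B6 = {1, 6, 7, 9}  B7 = {1, 5, 6, 7}  B8 = {1, 2, 4, 8}
Tree: B1–B2, B2–B3, B1–B4, B1–B5, B3–B6, B6–B7, B4–B8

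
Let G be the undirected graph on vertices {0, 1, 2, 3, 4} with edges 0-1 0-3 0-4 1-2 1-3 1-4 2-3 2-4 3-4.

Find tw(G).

3

A width-3 tree decomposition is:
Bags: B1 = {0, 1, 3, 4}  B2 = {1, 2, 3, 4}
Tree: B1–B2
The largest bag has 4 vertices, giving width 3; this decomposition certifies tw(G) ≤ 3. On the other hand G contains the 4-clique {0, 1, 3, 4}. A clique must lie in a single bag of any decomposition, so no decomposition can have width below 3. Therefore the treewidth is 3.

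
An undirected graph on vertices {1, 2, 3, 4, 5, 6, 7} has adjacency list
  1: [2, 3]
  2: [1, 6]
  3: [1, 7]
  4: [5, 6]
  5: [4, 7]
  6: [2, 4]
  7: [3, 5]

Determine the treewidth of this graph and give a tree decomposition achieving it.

The largest bag has 3 vertices, giving width 2; this decomposition certifies tw(G) ≤ 2. Since 5–7–3–1–2–6–4–5 is a cycle in G, G is not acyclic. Forests are exactly the graphs of treewidth ≤ 1, so tw(G) ≥ 2. Hence tw(G) = 2 exactly.

Treewidth 2.
Bags: B1 = {3, 5, 7}  B2 = {1, 3, 5}  B3 = {1, 2, 5}  B4 = {2, 5, 6}  B5 = {4, 5, 6}
Tree: B1–B2, B2–B3, B3–B4, B4–B5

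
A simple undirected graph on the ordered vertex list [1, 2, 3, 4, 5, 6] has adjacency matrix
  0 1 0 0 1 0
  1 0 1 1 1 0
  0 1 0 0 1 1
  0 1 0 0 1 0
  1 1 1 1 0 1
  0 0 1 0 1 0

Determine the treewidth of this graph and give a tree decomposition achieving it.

Treewidth 2.
One optimal decomposition is:
Bags: B1 = {2, 3, 5}  B2 = {1, 2, 5}  B3 = {2, 4, 5}  B4 = {3, 5, 6}
Tree: B1–B2, B2–B3, B1–B4

The largest bag has 3 vertices, giving width 2; this decomposition certifies tw(G) ≤ 2. For the lower bound, the 3 vertices {1, 2, 5} are pairwise adjacent, and any tree decomposition puts a clique entirely inside one bag — forcing width ≥ 2. Therefore the treewidth is 2.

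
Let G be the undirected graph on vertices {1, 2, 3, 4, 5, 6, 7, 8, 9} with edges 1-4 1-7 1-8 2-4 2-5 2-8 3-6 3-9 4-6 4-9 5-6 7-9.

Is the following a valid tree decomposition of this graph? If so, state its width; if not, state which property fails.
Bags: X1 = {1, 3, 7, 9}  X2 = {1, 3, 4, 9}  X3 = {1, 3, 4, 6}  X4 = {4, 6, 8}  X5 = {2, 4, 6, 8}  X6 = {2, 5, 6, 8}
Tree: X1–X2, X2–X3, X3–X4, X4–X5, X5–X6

A tree decomposition must satisfy three properties: every vertex lies in some bag; for every edge, both endpoints lie together in some bag; and for every vertex, the bags containing it form a connected subtree. Here edge (1,8) lies in no bag, so the decomposition is invalid.

No — edge (1,8) lies in no bag.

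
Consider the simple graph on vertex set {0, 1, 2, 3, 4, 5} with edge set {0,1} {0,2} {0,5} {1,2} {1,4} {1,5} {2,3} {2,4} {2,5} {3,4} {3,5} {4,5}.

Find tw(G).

3

A width-3 tree decomposition is:
Bags: B1 = {1, 2, 4, 5}  B2 = {0, 1, 2, 5}  B3 = {2, 3, 4, 5}
Tree: B1–B2, B1–B3
Every bag has size at most 4, so the width is 4 − 1 = 3 and tw(G) ≤ 3. On the other hand G contains the 4-clique {0, 1, 2, 5}. A clique must lie in a single bag of any decomposition, so no decomposition can have width below 3. Therefore the treewidth is 3.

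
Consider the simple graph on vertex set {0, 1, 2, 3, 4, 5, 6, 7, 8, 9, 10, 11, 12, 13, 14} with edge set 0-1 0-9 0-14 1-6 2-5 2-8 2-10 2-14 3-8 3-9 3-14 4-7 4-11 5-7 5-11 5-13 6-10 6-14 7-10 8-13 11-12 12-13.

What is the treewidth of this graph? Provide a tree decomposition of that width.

Every bag has size at most 4, so the width is 4 − 1 = 3 and tw(G) ≤ 3. For the lower bound: the 4 vertex sets {4,11,12}, {13}, {5}, {2,7,8,10} are disjoint, each induces a connected subgraph, and every pair is joined by at least one edge of G. Contracting each set to a single vertex therefore yields K_{4} as a minor, and since treewidth is minor-monotone, tw(G) ≥ tw(K_{4}) = 3. The upper and lower bounds meet at 3, so that is the treewidth.

Treewidth 3.
One optimal decomposition is:
Bags: B1 = {4, 11, 12, 13}  B2 = {4, 5, 11, 13}  B3 = {4, 5, 7, 13}  B4 = {5, 7, 8, 13}  B5 = {2, 5, 7, 8}  B6 = {2, 7, 8, 10}  B7 = {2, 3, 8, 10}  B8 = {2, 3, 10, 14}  B9 = {3, 6, 10, 14}  B10 = {3, 6, 9, 14}  B11 = {0, 6, 9, 14}  B12 = {0, 1, 6, 9}
Tree: B1–B2, B2–B3, B3–B4, B4–B5, B5–B6, B6–B7, B7–B8, B8–B9, B9–B10, B10–B11, B11–B12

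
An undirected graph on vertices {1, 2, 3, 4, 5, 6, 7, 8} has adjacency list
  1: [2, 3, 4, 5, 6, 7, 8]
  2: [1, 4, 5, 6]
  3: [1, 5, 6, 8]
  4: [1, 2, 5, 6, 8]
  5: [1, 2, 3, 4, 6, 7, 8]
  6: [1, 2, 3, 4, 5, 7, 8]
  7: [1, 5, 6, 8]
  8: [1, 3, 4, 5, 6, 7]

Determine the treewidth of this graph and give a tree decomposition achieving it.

Every bag has size at most 5, so the width is 5 − 1 = 4 and tw(G) ≤ 4. On the other hand G contains the 5-clique {1, 3, 5, 6, 8}. A clique must lie in a single bag of any decomposition, so no decomposition can have width below 4. Hence tw(G) = 4 exactly.

Treewidth 4.
Bags: B1 = {1, 3, 5, 6, 8}  B2 = {1, 4, 5, 6, 8}  B3 = {1, 5, 6, 7, 8}  B4 = {1, 2, 4, 5, 6}
Tree: B1–B2, B1–B3, B2–B4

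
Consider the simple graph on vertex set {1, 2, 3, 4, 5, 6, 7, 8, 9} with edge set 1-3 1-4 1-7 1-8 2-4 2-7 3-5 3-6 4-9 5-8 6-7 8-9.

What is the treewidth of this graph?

3

A width-3 tree decomposition is:
Bags: B1 = {4, 5, 8, 9}  B2 = {1, 4, 5, 8}  B3 = {1, 3, 4, 5}  B4 = {1, 2, 3, 4}  B5 = {1, 2, 3, 7}  B6 = {2, 3, 6, 7}
Tree: B1–B2, B2–B3, B3–B4, B4–B5, B5–B6
Each bag holds 4 vertices, so the decomposition has width 3, which upper-bounds the treewidth. For the lower bound: the 4 vertex sets {5,8,9}, {4}, {1}, {2,3,6,7} are disjoint, each induces a connected subgraph, and every pair is joined by at least one edge of G. Contracting each set to a single vertex therefore yields K_{4} as a minor, and since treewidth is minor-monotone, tw(G) ≥ tw(K_{4}) = 3. Combining the bounds, tw(G) = 3.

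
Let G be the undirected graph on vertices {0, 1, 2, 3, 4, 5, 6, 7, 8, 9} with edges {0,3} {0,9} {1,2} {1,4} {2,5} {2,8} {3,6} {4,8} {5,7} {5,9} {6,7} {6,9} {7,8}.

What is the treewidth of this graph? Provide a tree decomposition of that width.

Every bag has size at most 3, so the width is 3 − 1 = 2 and tw(G) ≤ 2. For the lower bound, G contains the cycle 3–0–9–6–3, so G is not a forest; only forests have treewidth ≤ 1, hence tw(G) ≥ 2. Hence tw(G) = 2 exactly.

Treewidth 2.
One such decomposition:
Bags: B1 = {0, 3, 6}  B2 = {0, 6, 9}  B3 = {6, 7, 9}  B4 = {5, 7, 9}  B5 = {5, 7, 8}  B6 = {2, 5, 8}  B7 = {2, 4, 8}  B8 = {1, 2, 4}
Tree: B1–B2, B2–B3, B3–B4, B4–B5, B5–B6, B6–B7, B7–B8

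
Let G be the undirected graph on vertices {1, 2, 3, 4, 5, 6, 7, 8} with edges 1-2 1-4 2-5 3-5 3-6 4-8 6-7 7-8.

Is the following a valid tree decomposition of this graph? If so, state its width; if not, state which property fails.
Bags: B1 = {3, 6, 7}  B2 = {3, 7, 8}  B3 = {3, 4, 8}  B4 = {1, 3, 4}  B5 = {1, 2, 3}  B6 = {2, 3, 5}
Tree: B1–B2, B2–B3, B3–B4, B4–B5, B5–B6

Yes; width 2.

Checking the three conditions: (i) the bags cover all of {1, 2, 3, 4, 5, 6, 7, 8}; (ii) for each edge, some bag contains both endpoints; (iii) the bags containing any fixed vertex form a subtree. All hold, so the decomposition is valid with width 3 − 1 = 2.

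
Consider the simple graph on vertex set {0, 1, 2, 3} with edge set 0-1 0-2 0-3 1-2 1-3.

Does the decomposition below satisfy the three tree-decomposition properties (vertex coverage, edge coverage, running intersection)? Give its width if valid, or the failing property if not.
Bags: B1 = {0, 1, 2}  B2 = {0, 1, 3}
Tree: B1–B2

Vertex coverage: the bags together contain {0, 1, 2, 3}, the full vertex set. Edge coverage: each edge of G has both endpoints in at least one bag. Running intersection: for every vertex, the bags containing it form a connected subtree. All three properties hold, so this is a valid tree decomposition of width max|bag| − 1 = 2, and hence tw(G) ≤ 2.

Yes; width 2.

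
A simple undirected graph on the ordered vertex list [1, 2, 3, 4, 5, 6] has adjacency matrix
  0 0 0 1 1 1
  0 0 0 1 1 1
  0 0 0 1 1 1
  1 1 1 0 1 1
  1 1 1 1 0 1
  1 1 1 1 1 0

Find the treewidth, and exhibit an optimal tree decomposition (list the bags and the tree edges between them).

Treewidth 3.
One such decomposition:
Bags: B1 = {1, 4, 5, 6}  B2 = {3, 4, 5, 6}  B3 = {2, 4, 5, 6}
Tree: B1–B2, B1–B3

The largest bag has 4 vertices, giving width 3; this decomposition certifies tw(G) ≤ 3. Conversely, {1, 4, 5, 6} is a clique of size 4, and the vertices of any clique must share a bag in every tree decomposition; so some bag has ≥ 4 vertices and tw(G) ≥ 3. Combining the bounds, tw(G) = 3.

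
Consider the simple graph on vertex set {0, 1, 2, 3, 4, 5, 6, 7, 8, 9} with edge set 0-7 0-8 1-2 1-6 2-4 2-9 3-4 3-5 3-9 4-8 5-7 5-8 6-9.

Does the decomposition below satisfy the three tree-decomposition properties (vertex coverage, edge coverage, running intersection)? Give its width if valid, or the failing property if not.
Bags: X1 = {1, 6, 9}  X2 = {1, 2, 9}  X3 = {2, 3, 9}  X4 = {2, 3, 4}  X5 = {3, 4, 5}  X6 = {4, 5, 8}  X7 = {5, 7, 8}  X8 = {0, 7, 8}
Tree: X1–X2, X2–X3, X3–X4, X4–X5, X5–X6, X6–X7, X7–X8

Every vertex of G appears in some bag (union = {0, 1, 2, 3, 4, 5, 6, 7, 8, 9}); every edge is covered by a bag; and for each vertex v the set of bags containing v is connected in the bag tree. The decomposition is therefore valid. The largest bag has 3 vertices, so the width is 2.

Yes; width 2.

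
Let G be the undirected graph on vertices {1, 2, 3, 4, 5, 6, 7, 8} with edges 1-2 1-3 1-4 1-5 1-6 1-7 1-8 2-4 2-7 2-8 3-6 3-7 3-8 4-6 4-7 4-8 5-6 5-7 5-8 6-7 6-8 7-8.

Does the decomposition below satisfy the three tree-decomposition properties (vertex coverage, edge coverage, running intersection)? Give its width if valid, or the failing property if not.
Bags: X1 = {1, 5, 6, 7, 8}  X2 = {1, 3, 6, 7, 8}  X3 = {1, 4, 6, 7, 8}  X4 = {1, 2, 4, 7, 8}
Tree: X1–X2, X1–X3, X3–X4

Yes; width 4.

Vertex coverage: the bags together contain {1, 2, 3, 4, 5, 6, 7, 8}, the full vertex set. Edge coverage: each edge of G has both endpoints in at least one bag. Running intersection: for every vertex, the bags containing it form a connected subtree. All three properties hold, so this is a valid tree decomposition of width max|bag| − 1 = 4, and hence tw(G) ≤ 4.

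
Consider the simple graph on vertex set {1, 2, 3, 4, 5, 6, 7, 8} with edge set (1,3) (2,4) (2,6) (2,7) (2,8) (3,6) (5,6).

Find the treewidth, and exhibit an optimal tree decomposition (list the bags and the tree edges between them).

Treewidth 1.
Bags: B1 = {2, 6}  B2 = {3, 6}  B3 = {2, 8}  B4 = {2, 7}  B5 = {5, 6}  B6 = {1, 3}  B7 = {2, 4}
Tree: B1–B2, B1–B3, B3–B4, B2–B5, B2–B6, B3–B7

Each bag holds 2 vertices, so the decomposition has width 1, which upper-bounds the treewidth. G has an edge, so its treewidth is at least 1. Combining the bounds, tw(G) = 1.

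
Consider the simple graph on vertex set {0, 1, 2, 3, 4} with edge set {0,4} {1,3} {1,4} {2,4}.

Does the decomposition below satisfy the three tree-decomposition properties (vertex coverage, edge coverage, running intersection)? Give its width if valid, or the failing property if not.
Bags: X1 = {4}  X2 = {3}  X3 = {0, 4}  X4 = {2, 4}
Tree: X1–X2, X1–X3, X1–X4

No — vertex 1 appears in no bag.

A tree decomposition must satisfy three properties: every vertex lies in some bag; for every edge, both endpoints lie together in some bag; and for every vertex, the bags containing it form a connected subtree. Here vertex 1 appears in no bag, so the decomposition is invalid.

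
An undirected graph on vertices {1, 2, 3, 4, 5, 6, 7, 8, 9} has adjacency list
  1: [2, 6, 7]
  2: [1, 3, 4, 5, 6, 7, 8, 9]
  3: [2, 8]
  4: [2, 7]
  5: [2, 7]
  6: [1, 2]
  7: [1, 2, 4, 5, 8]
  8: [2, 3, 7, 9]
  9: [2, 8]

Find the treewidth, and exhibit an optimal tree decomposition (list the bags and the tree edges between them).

Treewidth 2.
One optimal decomposition is:
Bags: B1 = {1, 2, 7}  B2 = {2, 5, 7}  B3 = {2, 4, 7}  B4 = {2, 7, 8}  B5 = {2, 8, 9}  B6 = {2, 3, 8}  B7 = {1, 2, 6}
Tree: B1–B2, B2–B3, B2–B4, B4–B5, B4–B6, B1–B7

Every bag has size at most 3, so the width is 3 − 1 = 2 and tw(G) ≤ 2. On the other hand G contains the 3-clique {2, 8, 9}. A clique must lie in a single bag of any decomposition, so no decomposition can have width below 2. Hence tw(G) = 2 exactly.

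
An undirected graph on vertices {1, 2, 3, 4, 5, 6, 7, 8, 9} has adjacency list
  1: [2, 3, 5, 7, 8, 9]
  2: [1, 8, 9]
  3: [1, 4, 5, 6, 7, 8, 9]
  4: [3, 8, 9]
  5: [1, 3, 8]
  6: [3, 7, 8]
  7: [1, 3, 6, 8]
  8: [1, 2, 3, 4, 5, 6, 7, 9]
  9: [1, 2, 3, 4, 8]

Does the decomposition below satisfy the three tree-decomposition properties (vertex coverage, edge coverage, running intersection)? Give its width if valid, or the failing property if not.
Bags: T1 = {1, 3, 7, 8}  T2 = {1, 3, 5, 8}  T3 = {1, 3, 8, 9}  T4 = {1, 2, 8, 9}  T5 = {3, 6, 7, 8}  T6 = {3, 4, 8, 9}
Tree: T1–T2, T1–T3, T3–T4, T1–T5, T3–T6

Vertex coverage: the bags together contain {1, 2, 3, 4, 5, 6, 7, 8, 9}, the full vertex set. Edge coverage: each edge of G has both endpoints in at least one bag. Running intersection: for every vertex, the bags containing it form a connected subtree. All three properties hold, so this is a valid tree decomposition of width max|bag| − 1 = 3, and hence tw(G) ≤ 3.

Yes; width 3.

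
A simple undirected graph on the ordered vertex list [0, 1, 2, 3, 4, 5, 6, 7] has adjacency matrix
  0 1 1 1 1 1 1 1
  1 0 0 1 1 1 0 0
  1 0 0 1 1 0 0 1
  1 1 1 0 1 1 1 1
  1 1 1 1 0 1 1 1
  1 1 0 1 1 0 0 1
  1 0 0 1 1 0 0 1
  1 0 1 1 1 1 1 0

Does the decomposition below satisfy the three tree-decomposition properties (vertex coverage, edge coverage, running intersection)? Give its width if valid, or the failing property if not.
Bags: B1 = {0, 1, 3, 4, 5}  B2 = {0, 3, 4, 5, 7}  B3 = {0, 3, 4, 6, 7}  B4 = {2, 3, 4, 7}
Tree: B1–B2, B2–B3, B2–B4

A tree decomposition must satisfy three properties: every vertex lies in some bag; for every edge, both endpoints lie together in some bag; and for every vertex, the bags containing it form a connected subtree. Here edge (0,2) lies in no bag, so the decomposition is invalid.

No — edge (0,2) lies in no bag.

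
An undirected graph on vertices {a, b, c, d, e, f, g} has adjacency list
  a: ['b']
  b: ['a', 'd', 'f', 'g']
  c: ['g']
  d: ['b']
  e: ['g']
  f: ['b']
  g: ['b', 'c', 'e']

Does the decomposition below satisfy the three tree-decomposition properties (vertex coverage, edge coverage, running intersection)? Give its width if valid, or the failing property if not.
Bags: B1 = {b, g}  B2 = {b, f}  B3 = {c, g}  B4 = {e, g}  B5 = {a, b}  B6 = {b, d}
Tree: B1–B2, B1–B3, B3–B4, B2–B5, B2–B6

Yes; width 1.

Checking the three conditions: (i) the bags cover all of {a, b, c, d, e, f, g}; (ii) for each edge, some bag contains both endpoints; (iii) the bags containing any fixed vertex form a subtree. All hold, so the decomposition is valid with width 2 − 1 = 1.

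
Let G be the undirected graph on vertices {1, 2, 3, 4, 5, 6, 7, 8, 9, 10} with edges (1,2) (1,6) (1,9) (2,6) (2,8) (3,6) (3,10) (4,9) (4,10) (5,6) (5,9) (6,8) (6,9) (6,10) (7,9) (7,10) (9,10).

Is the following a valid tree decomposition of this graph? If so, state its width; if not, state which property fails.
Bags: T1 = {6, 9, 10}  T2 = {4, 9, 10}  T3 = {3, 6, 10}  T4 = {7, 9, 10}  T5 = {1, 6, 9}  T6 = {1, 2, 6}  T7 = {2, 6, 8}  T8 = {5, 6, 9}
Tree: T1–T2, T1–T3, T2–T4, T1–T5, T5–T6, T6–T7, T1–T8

Yes; width 2.

Vertex coverage: the bags together contain {1, 2, 3, 4, 5, 6, 7, 8, 9, 10}, the full vertex set. Edge coverage: each edge of G has both endpoints in at least one bag. Running intersection: for every vertex, the bags containing it form a connected subtree. All three properties hold, so this is a valid tree decomposition of width max|bag| − 1 = 2, and hence tw(G) ≤ 2.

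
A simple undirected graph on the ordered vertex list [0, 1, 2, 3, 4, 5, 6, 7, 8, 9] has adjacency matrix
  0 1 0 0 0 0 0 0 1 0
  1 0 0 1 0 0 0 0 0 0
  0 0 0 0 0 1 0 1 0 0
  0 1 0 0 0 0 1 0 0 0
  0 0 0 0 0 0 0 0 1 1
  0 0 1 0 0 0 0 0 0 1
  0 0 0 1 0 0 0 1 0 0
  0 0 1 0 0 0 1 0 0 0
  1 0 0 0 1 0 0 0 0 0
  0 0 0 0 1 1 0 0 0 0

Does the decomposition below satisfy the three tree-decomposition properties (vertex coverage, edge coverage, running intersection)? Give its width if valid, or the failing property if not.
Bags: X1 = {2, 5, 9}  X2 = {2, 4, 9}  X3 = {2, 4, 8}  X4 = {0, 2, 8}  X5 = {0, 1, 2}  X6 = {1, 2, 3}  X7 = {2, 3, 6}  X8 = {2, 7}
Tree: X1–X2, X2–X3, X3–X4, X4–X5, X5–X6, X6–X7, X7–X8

A tree decomposition must satisfy three properties: every vertex lies in some bag; for every edge, both endpoints lie together in some bag; and for every vertex, the bags containing it form a connected subtree. Here edge (6,7) lies in no bag, so the decomposition is invalid.

No — edge (6,7) lies in no bag.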